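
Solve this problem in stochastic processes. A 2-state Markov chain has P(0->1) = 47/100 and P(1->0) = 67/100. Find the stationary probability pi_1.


Stationary distribution: pi_0 = p10/(p01+p10), pi_1 = p01/(p01+p10)
p01 = 0.4700, p10 = 0.6700
pi_1 = 0.4123

0.4123


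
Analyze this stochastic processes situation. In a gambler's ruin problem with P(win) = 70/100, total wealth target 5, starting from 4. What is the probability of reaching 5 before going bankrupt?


Gambler's ruin formula:
r = q/p = 0.3000/0.7000 = 0.4286
P(win) = (1 - r^i)/(1 - r^N)
= (1 - 0.4286^4)/(1 - 0.4286^5)
= 0.9804

0.9804


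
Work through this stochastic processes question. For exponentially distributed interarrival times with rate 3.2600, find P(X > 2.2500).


P(X > t) = exp(-lambda * t)
= exp(-3.2600 * 2.2500)
= exp(-7.3350) = 6.5230e-04

6.5230e-04


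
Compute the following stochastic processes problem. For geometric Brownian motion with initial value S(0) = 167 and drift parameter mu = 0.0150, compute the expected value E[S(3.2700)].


E[S(t)] = S(0) * exp(mu * t)
= 167 * exp(0.0150 * 3.2700)
= 167 * 1.0503
= 175.3956

175.3956


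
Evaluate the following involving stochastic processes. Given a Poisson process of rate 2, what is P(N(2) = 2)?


P(N(t)=k) = (lambda*t)^k * exp(-lambda*t) / k!
lambda*t = 4
= 4^2 * exp(-4) / 2!
= 16 * 0.0183 / 2
= 0.1465

0.1465


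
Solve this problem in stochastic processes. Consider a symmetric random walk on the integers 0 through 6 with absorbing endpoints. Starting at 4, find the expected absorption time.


For symmetric RW on 0,...,N with absorbing barriers, E(i) = i*(N-i)
E(4) = 4 * 2 = 8

8


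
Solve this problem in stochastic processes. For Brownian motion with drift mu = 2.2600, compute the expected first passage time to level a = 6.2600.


Expected first passage time = a/mu
= 6.2600/2.2600
= 2.7699

2.7699


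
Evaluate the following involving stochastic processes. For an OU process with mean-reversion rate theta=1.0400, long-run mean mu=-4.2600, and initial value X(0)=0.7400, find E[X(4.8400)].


E[X(t)] = mu + (X(0) - mu)*exp(-theta*t)
= -4.2600 + (0.7400 - -4.2600)*exp(-1.0400*4.8400)
= -4.2600 + 5.0000 * 0.0065
= -4.2274

-4.2274


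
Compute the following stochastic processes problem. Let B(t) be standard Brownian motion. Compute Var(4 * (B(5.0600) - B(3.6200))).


Var(alpha*(B(t)-B(s))) = alpha^2 * (t-s)
= 4^2 * (5.0600 - 3.6200)
= 16 * 1.4400
= 23.0400

23.0400


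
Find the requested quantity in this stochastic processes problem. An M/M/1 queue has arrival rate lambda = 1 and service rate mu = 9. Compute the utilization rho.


rho = lambda/mu
= 1/9
= 0.1111

0.1111


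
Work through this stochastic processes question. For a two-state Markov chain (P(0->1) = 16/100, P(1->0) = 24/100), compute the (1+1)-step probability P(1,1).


P^2 = P^1 * P^1
Computing via matrix multiplication of the transition matrix.
Entry (1,1) of P^2 = 0.6160

0.6160


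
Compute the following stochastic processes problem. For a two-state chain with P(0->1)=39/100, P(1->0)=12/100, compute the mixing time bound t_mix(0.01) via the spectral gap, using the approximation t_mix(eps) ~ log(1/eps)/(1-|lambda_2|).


lambda_2 = |1 - p01 - p10| = |1 - 0.3900 - 0.1200| = 0.4900
t_mix ~ log(1/eps)/(1 - |lambda_2|)
= log(100)/(1 - 0.4900) = 4.6052/0.5100
= 9.0297

9.0297


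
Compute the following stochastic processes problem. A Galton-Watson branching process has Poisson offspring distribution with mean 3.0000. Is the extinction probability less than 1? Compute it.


Since mu = 3.0000 > 1, extinction prob q < 1.
Solve s = exp(mu*(s-1)) iteratively.
q = 0.0595

0.0595


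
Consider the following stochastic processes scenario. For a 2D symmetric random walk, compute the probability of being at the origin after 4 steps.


P = C(4,2)^2 / 4^4
= 6^2 / 256
= 36 / 256
= 0.1406

0.1406


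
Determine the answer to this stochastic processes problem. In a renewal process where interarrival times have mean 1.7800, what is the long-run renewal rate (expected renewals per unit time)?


Long-run renewal rate = 1/E(X)
= 1/1.7800
= 0.5618

0.5618


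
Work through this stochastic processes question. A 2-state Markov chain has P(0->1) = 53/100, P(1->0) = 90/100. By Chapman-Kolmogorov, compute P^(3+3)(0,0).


P^6 = P^3 * P^3
Computing via matrix multiplication of the transition matrix.
Entry (0,0) of P^6 = 0.6317

0.6317


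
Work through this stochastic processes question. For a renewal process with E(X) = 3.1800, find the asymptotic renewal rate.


Long-run renewal rate = 1/E(X)
= 1/3.1800
= 0.3145

0.3145


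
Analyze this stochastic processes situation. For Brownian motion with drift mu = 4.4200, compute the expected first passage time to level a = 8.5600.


Expected first passage time = a/mu
= 8.5600/4.4200
= 1.9367

1.9367


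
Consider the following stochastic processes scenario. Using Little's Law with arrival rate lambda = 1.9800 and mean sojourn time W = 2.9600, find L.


Little's Law: L = lambda * W
= 1.9800 * 2.9600
= 5.8608

5.8608


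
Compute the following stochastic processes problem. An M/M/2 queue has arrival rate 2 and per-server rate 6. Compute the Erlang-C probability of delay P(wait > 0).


a = lambda/mu = 0.3333
rho = a/c = 0.1667
Erlang-C formula applied:
C(c,a) = 0.0476

0.0476


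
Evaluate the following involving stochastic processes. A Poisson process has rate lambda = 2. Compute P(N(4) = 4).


P(N(t)=k) = (lambda*t)^k * exp(-lambda*t) / k!
lambda*t = 8
= 8^4 * exp(-8) / 4!
= 4096 * 3.3546e-04 / 24
= 0.0573

0.0573


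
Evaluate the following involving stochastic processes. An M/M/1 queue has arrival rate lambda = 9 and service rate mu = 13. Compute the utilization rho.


rho = lambda/mu
= 9/13
= 0.6923

0.6923


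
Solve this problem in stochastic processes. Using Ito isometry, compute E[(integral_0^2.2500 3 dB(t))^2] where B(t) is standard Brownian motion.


By Ito isometry: E[(int f dB)^2] = int f^2 dt
= 3^2 * 2.2500
= 9 * 2.2500 = 20.2500

20.2500


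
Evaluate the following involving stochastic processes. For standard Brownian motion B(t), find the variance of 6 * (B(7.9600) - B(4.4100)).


Var(alpha*(B(t)-B(s))) = alpha^2 * (t-s)
= 6^2 * (7.9600 - 4.4100)
= 36 * 3.5500
= 127.8000

127.8000


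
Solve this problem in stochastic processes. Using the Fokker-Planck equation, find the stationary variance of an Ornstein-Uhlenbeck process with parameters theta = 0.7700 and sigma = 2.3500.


Stationary variance = sigma^2 / (2*theta)
= 2.3500^2 / (2*0.7700)
= 5.5225 / 1.5400
= 3.5860

3.5860


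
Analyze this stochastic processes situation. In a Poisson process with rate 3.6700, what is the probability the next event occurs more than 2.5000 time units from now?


P(X > t) = exp(-lambda * t)
= exp(-3.6700 * 2.5000)
= exp(-9.1750) = 1.0360e-04

1.0360e-04


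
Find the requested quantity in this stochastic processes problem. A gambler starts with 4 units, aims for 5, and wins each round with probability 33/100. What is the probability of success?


Gambler's ruin formula:
r = q/p = 0.6700/0.3300 = 2.0303
P(win) = (1 - r^i)/(1 - r^N)
= (1 - 2.0303^4)/(1 - 2.0303^5)
= 0.4774

0.4774


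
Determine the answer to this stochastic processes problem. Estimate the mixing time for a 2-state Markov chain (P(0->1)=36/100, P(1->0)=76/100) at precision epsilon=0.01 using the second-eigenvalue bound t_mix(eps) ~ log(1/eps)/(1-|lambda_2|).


lambda_2 = |1 - p01 - p10| = |1 - 0.3600 - 0.7600| = 0.1200
t_mix ~ log(1/eps)/(1 - |lambda_2|)
= log(100)/(1 - 0.1200) = 4.6052/0.8800
= 5.2331

5.2331


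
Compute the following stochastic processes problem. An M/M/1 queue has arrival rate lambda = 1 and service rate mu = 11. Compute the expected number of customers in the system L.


rho = 1/11 = 0.0909
L = rho/(1-rho)
= 0.0909/0.9091
= 0.1000

0.1000


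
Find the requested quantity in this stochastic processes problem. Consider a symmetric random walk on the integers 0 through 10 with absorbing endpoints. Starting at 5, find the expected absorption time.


For symmetric RW on 0,...,N with absorbing barriers, E(i) = i*(N-i)
E(5) = 5 * 5 = 25

25


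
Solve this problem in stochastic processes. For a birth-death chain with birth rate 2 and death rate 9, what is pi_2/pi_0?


For birth-death process, pi_n/pi_0 = (lambda/mu)^n
= (2/9)^2
= 0.0494

0.0494


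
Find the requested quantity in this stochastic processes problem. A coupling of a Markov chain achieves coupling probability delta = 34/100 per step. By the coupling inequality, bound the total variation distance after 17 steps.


TV distance bound <= (1-delta)^n
= (1 - 0.3400)^17
= 0.6600^17
= 8.5555e-04

8.5555e-04


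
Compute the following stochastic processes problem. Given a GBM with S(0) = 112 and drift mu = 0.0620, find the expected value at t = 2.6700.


E[S(t)] = S(0) * exp(mu * t)
= 112 * exp(0.0620 * 2.6700)
= 112 * 1.1800
= 132.1634

132.1634


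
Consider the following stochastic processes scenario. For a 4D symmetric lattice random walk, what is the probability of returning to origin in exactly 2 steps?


P(return in 2 steps) = P(reverse first step) = 1/(2d)
= 1/8
= 0.1250

0.1250


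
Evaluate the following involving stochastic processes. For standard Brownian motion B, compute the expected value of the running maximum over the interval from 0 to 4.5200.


E(max B(s)) = sqrt(2t/pi)
= sqrt(2*4.5200/pi)
= sqrt(2.8775)
= 1.6963

1.6963


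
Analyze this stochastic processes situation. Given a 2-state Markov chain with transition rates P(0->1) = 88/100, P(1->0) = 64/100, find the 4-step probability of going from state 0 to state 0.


Computing P^4 by matrix multiplication.
P = [[0.1200, 0.8800], [0.6400, 0.3600]]
After raising P to the power 4:
P^4(0,0) = 0.4634

0.4634


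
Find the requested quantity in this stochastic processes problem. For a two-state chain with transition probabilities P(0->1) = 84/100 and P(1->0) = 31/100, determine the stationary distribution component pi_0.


Stationary distribution: pi_0 = p10/(p01+p10), pi_1 = p01/(p01+p10)
p01 = 0.8400, p10 = 0.3100
pi_0 = 0.2696

0.2696


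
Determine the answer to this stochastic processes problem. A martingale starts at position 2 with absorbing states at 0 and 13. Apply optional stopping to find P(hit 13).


By optional stopping theorem: E(M at tau) = M(0) = 2
P(hit 13)*13 + P(hit 0)*0 = 2
P(hit 13) = (2 - 0)/(13 - 0) = 2/13 = 0.1538

0.1538


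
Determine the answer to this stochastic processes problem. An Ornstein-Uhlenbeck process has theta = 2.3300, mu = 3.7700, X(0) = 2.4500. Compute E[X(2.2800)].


E[X(t)] = mu + (X(0) - mu)*exp(-theta*t)
= 3.7700 + (2.4500 - 3.7700)*exp(-2.3300*2.2800)
= 3.7700 + -1.3200 * 0.0049
= 3.7635

3.7635


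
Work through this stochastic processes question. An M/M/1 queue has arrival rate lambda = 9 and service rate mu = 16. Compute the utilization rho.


rho = lambda/mu
= 9/16
= 0.5625

0.5625


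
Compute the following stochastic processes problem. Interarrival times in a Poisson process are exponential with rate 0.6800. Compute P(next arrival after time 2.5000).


P(X > t) = exp(-lambda * t)
= exp(-0.6800 * 2.5000)
= exp(-1.7000) = 0.1827

0.1827


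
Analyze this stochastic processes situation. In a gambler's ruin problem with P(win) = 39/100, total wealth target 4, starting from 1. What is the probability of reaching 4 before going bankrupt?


Gambler's ruin formula:
r = q/p = 0.6100/0.3900 = 1.5641
P(win) = (1 - r^i)/(1 - r^N)
= (1 - 1.5641^1)/(1 - 1.5641^4)
= 0.1132

0.1132


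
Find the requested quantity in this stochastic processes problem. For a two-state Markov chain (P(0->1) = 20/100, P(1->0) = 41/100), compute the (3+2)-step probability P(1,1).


P^5 = P^3 * P^2
Computing via matrix multiplication of the transition matrix.
Entry (1,1) of P^5 = 0.3339

0.3339


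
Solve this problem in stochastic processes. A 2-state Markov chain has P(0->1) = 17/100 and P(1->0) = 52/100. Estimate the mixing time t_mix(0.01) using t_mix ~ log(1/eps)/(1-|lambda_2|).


lambda_2 = |1 - p01 - p10| = |1 - 0.1700 - 0.5200| = 0.3100
t_mix ~ log(1/eps)/(1 - |lambda_2|)
= log(100)/(1 - 0.3100) = 4.6052/0.6900
= 6.6742

6.6742


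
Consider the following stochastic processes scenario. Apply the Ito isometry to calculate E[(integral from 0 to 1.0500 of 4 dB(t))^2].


By Ito isometry: E[(int f dB)^2] = int f^2 dt
= 4^2 * 1.0500
= 16 * 1.0500 = 16.8000

16.8000


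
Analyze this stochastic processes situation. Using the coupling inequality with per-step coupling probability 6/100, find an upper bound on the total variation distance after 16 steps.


TV distance bound <= (1-delta)^n
= (1 - 0.0600)^16
= 0.9400^16
= 0.3716

0.3716


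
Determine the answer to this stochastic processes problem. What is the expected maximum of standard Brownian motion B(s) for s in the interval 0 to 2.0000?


E(max B(s)) = sqrt(2t/pi)
= sqrt(2*2.0000/pi)
= sqrt(1.2732)
= 1.1284

1.1284


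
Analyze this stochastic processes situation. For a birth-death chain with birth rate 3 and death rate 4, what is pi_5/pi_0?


For birth-death process, pi_n/pi_0 = (lambda/mu)^n
= (3/4)^5
= 0.2373

0.2373


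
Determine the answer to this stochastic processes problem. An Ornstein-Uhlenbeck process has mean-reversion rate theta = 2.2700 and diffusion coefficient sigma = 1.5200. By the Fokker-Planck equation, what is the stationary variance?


Stationary variance = sigma^2 / (2*theta)
= 1.5200^2 / (2*2.2700)
= 2.3104 / 4.5400
= 0.5089

0.5089


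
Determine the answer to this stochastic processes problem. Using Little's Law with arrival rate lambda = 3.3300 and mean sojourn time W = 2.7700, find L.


Little's Law: L = lambda * W
= 3.3300 * 2.7700
= 9.2241

9.2241


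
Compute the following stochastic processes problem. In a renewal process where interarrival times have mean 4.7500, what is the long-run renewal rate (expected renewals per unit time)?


Long-run renewal rate = 1/E(X)
= 1/4.7500
= 0.2105

0.2105


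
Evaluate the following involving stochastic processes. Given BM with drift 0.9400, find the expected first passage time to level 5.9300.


Expected first passage time = a/mu
= 5.9300/0.9400
= 6.3085

6.3085


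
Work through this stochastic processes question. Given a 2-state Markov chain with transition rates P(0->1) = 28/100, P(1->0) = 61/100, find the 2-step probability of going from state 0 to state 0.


Computing P^2 by matrix multiplication.
P = [[0.7200, 0.2800], [0.6100, 0.3900]]
After raising P to the power 2:
P^2(0,0) = 0.6892

0.6892


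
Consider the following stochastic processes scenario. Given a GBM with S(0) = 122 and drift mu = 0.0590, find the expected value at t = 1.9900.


E[S(t)] = S(0) * exp(mu * t)
= 122 * exp(0.0590 * 1.9900)
= 122 * 1.1246
= 137.1988

137.1988


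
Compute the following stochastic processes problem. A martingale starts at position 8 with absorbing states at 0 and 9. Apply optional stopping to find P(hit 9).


By optional stopping theorem: E(M at tau) = M(0) = 8
P(hit 9)*9 + P(hit 0)*0 = 8
P(hit 9) = (8 - 0)/(9 - 0) = 8/9 = 0.8889

0.8889


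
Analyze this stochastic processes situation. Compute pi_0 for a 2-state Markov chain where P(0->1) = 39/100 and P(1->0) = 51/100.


Stationary distribution: pi_0 = p10/(p01+p10), pi_1 = p01/(p01+p10)
p01 = 0.3900, p10 = 0.5100
pi_0 = 0.5667

0.5667


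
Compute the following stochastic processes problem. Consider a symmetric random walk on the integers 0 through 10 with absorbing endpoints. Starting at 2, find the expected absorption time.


For symmetric RW on 0,...,N with absorbing barriers, E(i) = i*(N-i)
E(2) = 2 * 8 = 16

16


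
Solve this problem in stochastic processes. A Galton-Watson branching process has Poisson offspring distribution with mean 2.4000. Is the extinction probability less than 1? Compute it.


Since mu = 2.4000 > 1, extinction prob q < 1.
Solve s = exp(mu*(s-1)) iteratively.
q = 0.1214

0.1214


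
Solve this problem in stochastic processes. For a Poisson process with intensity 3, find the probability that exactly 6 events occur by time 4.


P(N(t)=k) = (lambda*t)^k * exp(-lambda*t) / k!
lambda*t = 12
= 12^6 * exp(-12) / 6!
= 2985984 * 6.1442e-06 / 720
= 0.0255

0.0255


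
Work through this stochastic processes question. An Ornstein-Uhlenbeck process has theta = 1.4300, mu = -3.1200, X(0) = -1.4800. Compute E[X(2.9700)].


E[X(t)] = mu + (X(0) - mu)*exp(-theta*t)
= -3.1200 + (-1.4800 - -3.1200)*exp(-1.4300*2.9700)
= -3.1200 + 1.6400 * 0.0143
= -3.0965

-3.0965


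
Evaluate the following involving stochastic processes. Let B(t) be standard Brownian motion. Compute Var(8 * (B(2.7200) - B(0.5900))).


Var(alpha*(B(t)-B(s))) = alpha^2 * (t-s)
= 8^2 * (2.7200 - 0.5900)
= 64 * 2.1300
= 136.3200

136.3200


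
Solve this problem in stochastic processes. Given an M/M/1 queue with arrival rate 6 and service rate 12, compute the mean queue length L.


rho = 6/12 = 0.5000
L = rho/(1-rho)
= 0.5000/0.5000
= 1.0000

1.0000


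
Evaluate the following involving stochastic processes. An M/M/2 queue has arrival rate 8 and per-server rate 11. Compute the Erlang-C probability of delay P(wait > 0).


a = lambda/mu = 0.7273
rho = a/c = 0.3636
Erlang-C formula applied:
C(c,a) = 0.1939

0.1939


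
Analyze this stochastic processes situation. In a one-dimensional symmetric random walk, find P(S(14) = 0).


P(S(14) = 0) = C(14,7) / 4^7
= 3432 / 16384
= 0.2095

0.2095


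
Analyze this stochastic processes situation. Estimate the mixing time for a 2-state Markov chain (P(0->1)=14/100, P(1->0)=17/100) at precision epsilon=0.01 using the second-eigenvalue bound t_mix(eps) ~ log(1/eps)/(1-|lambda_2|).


lambda_2 = |1 - p01 - p10| = |1 - 0.1400 - 0.1700| = 0.6900
t_mix ~ log(1/eps)/(1 - |lambda_2|)
= log(100)/(1 - 0.6900) = 4.6052/0.3100
= 14.8554

14.8554


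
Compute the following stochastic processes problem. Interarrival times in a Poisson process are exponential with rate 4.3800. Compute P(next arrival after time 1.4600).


P(X > t) = exp(-lambda * t)
= exp(-4.3800 * 1.4600)
= exp(-6.3948) = 0.0017

0.0017


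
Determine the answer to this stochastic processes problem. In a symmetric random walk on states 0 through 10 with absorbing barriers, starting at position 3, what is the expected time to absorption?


For symmetric RW on 0,...,N with absorbing barriers, E(i) = i*(N-i)
E(3) = 3 * 7 = 21

21


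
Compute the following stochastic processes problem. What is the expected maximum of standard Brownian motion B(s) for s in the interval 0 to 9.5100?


E(max B(s)) = sqrt(2t/pi)
= sqrt(2*9.5100/pi)
= sqrt(6.0543)
= 2.4605

2.4605


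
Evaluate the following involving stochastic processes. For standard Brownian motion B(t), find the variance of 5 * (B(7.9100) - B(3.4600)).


Var(alpha*(B(t)-B(s))) = alpha^2 * (t-s)
= 5^2 * (7.9100 - 3.4600)
= 25 * 4.4500
= 111.2500

111.2500


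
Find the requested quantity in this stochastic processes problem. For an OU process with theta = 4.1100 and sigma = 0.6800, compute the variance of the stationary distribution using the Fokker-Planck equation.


Stationary variance = sigma^2 / (2*theta)
= 0.6800^2 / (2*4.1100)
= 0.4624 / 8.2200
= 0.0563

0.0563


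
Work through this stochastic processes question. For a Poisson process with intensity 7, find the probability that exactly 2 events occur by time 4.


P(N(t)=k) = (lambda*t)^k * exp(-lambda*t) / k!
lambda*t = 28
= 28^2 * exp(-28) / 2!
= 784 * 6.9144e-13 / 2
= 2.7104e-10

2.7104e-10


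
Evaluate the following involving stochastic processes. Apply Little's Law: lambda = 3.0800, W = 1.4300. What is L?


Little's Law: L = lambda * W
= 3.0800 * 1.4300
= 4.4044

4.4044


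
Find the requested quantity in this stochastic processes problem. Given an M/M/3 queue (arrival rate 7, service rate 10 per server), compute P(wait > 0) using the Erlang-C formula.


a = lambda/mu = 0.7000
rho = a/c = 0.2333
Erlang-C formula applied:
C(c,a) = 0.0369

0.0369


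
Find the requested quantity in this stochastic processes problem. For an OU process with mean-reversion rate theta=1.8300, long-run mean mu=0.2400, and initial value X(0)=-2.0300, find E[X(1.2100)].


E[X(t)] = mu + (X(0) - mu)*exp(-theta*t)
= 0.2400 + (-2.0300 - 0.2400)*exp(-1.8300*1.2100)
= 0.2400 + -2.2700 * 0.1092
= -0.0080

-0.0080


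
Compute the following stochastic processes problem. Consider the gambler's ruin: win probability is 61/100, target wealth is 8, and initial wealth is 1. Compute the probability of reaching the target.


Gambler's ruin formula:
r = q/p = 0.3900/0.6100 = 0.6393
P(win) = (1 - r^i)/(1 - r^N)
= (1 - 0.6393^1)/(1 - 0.6393^8)
= 0.3710

0.3710


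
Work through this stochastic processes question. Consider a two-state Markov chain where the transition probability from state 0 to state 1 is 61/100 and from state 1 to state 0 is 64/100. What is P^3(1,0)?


Computing P^3 by matrix multiplication.
P = [[0.3900, 0.6100], [0.6400, 0.3600]]
After raising P to the power 3:
P^3(1,0) = 0.5200

0.5200


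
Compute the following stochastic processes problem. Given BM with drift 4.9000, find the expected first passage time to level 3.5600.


Expected first passage time = a/mu
= 3.5600/4.9000
= 0.7265

0.7265


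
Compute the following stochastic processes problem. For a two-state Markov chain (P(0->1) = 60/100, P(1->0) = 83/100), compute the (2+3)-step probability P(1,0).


P^5 = P^2 * P^3
Computing via matrix multiplication of the transition matrix.
Entry (1,0) of P^5 = 0.5890

0.5890


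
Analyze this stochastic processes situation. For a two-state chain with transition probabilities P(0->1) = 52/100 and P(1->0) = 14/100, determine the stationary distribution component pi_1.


Stationary distribution: pi_0 = p10/(p01+p10), pi_1 = p01/(p01+p10)
p01 = 0.5200, p10 = 0.1400
pi_1 = 0.7879

0.7879


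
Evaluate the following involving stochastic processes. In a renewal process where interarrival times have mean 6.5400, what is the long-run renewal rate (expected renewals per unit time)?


Long-run renewal rate = 1/E(X)
= 1/6.5400
= 0.1529

0.1529


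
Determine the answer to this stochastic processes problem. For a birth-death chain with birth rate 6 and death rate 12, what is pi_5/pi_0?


For birth-death process, pi_n/pi_0 = (lambda/mu)^n
= (6/12)^5
= 0.0312

0.0312


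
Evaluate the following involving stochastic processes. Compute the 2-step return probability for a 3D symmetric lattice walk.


P(return in 2 steps) = P(reverse first step) = 1/(2d)
= 1/6
= 0.1667

0.1667


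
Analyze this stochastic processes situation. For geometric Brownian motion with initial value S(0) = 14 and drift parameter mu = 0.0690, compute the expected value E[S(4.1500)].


E[S(t)] = S(0) * exp(mu * t)
= 14 * exp(0.0690 * 4.1500)
= 14 * 1.3316
= 18.6418

18.6418


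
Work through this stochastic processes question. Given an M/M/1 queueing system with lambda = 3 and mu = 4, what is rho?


rho = lambda/mu
= 3/4
= 0.7500

0.7500


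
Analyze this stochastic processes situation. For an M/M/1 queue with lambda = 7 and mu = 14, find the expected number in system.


rho = 7/14 = 0.5000
L = rho/(1-rho)
= 0.5000/0.5000
= 1.0000

1.0000


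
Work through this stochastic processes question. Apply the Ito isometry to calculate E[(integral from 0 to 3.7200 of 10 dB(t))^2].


By Ito isometry: E[(int f dB)^2] = int f^2 dt
= 10^2 * 3.7200
= 100 * 3.7200 = 372.0000

372.0000


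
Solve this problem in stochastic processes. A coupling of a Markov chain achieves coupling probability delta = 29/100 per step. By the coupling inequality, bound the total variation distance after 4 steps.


TV distance bound <= (1-delta)^n
= (1 - 0.2900)^4
= 0.7100^4
= 0.2541

0.2541


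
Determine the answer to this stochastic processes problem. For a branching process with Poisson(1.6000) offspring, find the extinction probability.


Since mu = 1.6000 > 1, extinction prob q < 1.
Solve s = exp(mu*(s-1)) iteratively.
q = 0.3580

0.3580


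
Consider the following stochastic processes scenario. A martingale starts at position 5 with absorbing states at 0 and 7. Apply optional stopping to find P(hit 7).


By optional stopping theorem: E(M at tau) = M(0) = 5
P(hit 7)*7 + P(hit 0)*0 = 5
P(hit 7) = (5 - 0)/(7 - 0) = 5/7 = 0.7143

0.7143


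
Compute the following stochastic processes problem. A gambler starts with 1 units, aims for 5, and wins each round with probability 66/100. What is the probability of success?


Gambler's ruin formula:
r = q/p = 0.3400/0.6600 = 0.5152
P(win) = (1 - r^i)/(1 - r^N)
= (1 - 0.5152^1)/(1 - 0.5152^5)
= 0.5031

0.5031


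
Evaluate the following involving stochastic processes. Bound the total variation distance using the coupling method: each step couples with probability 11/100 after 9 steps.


TV distance bound <= (1-delta)^n
= (1 - 0.1100)^9
= 0.8900^9
= 0.3504

0.3504


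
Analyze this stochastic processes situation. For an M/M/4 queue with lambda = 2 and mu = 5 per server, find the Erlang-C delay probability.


a = lambda/mu = 0.4000
rho = a/c = 0.1000
Erlang-C formula applied:
C(c,a) = 7.9444e-04

7.9444e-04


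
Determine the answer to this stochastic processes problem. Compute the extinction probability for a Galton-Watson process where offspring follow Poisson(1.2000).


Since mu = 1.2000 > 1, extinction prob q < 1.
Solve s = exp(mu*(s-1)) iteratively.
q = 0.6863

0.6863


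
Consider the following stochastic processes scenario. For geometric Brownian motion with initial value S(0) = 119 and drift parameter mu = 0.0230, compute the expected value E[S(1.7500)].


E[S(t)] = S(0) * exp(mu * t)
= 119 * exp(0.0230 * 1.7500)
= 119 * 1.0411
= 123.8875

123.8875


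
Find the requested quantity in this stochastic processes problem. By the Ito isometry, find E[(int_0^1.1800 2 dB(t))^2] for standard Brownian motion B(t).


By Ito isometry: E[(int f dB)^2] = int f^2 dt
= 2^2 * 1.1800
= 4 * 1.1800 = 4.7200

4.7200


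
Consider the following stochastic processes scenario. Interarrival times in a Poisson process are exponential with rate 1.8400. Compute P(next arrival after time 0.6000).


P(X > t) = exp(-lambda * t)
= exp(-1.8400 * 0.6000)
= exp(-1.1040) = 0.3315

0.3315


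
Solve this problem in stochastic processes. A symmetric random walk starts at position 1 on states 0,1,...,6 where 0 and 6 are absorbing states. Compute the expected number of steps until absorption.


For symmetric RW on 0,...,N with absorbing barriers, E(i) = i*(N-i)
E(1) = 1 * 5 = 5

5


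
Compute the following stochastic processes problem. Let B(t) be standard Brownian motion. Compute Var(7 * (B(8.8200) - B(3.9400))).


Var(alpha*(B(t)-B(s))) = alpha^2 * (t-s)
= 7^2 * (8.8200 - 3.9400)
= 49 * 4.8800
= 239.1200

239.1200


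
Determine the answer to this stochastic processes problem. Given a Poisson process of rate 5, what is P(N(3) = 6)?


P(N(t)=k) = (lambda*t)^k * exp(-lambda*t) / k!
lambda*t = 15
= 15^6 * exp(-15) / 6!
= 11390625 * 3.0590e-07 / 720
= 0.0048

0.0048


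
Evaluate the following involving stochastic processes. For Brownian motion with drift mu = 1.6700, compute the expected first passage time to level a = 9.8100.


Expected first passage time = a/mu
= 9.8100/1.6700
= 5.8743

5.8743


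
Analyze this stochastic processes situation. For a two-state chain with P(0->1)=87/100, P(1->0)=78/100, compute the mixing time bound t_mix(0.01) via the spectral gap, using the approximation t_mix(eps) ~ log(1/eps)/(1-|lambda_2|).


lambda_2 = |1 - p01 - p10| = |1 - 0.8700 - 0.7800| = 0.6500
t_mix ~ log(1/eps)/(1 - |lambda_2|)
= log(100)/(1 - 0.6500) = 4.6052/0.3500
= 13.1576

13.1576


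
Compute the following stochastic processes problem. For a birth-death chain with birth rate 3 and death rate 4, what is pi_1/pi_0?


For birth-death process, pi_n/pi_0 = (lambda/mu)^n
= (3/4)^1
= 0.7500

0.7500


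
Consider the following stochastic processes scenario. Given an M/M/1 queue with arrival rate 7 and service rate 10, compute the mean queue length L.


rho = 7/10 = 0.7000
L = rho/(1-rho)
= 0.7000/0.3000
= 2.3333

2.3333


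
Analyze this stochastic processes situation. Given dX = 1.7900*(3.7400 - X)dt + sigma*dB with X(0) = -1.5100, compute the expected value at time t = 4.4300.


E[X(t)] = mu + (X(0) - mu)*exp(-theta*t)
= 3.7400 + (-1.5100 - 3.7400)*exp(-1.7900*4.4300)
= 3.7400 + -5.2500 * 3.5989e-04
= 3.7381

3.7381


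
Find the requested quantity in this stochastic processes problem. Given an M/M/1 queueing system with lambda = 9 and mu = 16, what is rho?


rho = lambda/mu
= 9/16
= 0.5625

0.5625


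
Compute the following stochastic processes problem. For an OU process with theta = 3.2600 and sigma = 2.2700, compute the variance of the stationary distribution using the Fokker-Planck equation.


Stationary variance = sigma^2 / (2*theta)
= 2.2700^2 / (2*3.2600)
= 5.1529 / 6.5200
= 0.7903

0.7903


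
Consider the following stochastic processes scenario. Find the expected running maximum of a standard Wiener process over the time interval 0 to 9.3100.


E(max B(s)) = sqrt(2t/pi)
= sqrt(2*9.3100/pi)
= sqrt(5.9269)
= 2.4345

2.4345


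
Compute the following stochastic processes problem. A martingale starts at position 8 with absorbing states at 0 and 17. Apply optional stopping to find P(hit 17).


By optional stopping theorem: E(M at tau) = M(0) = 8
P(hit 17)*17 + P(hit 0)*0 = 8
P(hit 17) = (8 - 0)/(17 - 0) = 8/17 = 0.4706

0.4706


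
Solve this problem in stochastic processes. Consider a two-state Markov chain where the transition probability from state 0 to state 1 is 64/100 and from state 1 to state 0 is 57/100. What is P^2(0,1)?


Computing P^2 by matrix multiplication.
P = [[0.3600, 0.6400], [0.5700, 0.4300]]
After raising P to the power 2:
P^2(0,1) = 0.5056

0.5056


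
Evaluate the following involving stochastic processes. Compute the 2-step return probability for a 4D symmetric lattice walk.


P(return in 2 steps) = P(reverse first step) = 1/(2d)
= 1/8
= 0.1250

0.1250


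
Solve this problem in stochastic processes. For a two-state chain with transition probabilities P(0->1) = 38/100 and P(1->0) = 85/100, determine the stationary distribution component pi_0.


Stationary distribution: pi_0 = p10/(p01+p10), pi_1 = p01/(p01+p10)
p01 = 0.3800, p10 = 0.8500
pi_0 = 0.6911

0.6911


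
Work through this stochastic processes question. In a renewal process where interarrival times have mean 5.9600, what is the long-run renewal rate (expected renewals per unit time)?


Long-run renewal rate = 1/E(X)
= 1/5.9600
= 0.1678

0.1678


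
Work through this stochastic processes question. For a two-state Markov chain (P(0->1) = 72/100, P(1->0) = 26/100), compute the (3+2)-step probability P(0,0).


P^5 = P^3 * P^2
Computing via matrix multiplication of the transition matrix.
Entry (0,0) of P^5 = 0.2653

0.2653


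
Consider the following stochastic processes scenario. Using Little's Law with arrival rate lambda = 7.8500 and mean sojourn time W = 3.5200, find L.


Little's Law: L = lambda * W
= 7.8500 * 3.5200
= 27.6320

27.6320


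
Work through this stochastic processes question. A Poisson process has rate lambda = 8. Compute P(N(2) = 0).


P(N(t)=k) = (lambda*t)^k * exp(-lambda*t) / k!
lambda*t = 16
= 16^0 * exp(-16) / 0!
= 1 * 1.1254e-07 / 1
= 1.1254e-07

1.1254e-07


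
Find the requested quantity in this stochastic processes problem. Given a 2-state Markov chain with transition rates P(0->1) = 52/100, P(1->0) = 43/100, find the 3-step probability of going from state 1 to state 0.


Computing P^3 by matrix multiplication.
P = [[0.4800, 0.5200], [0.4300, 0.5700]]
After raising P to the power 3:
P^3(1,0) = 0.4526

0.4526


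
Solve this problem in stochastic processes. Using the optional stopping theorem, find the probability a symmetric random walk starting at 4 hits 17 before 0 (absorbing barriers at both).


By optional stopping theorem: E(M at tau) = M(0) = 4
P(hit 17)*17 + P(hit 0)*0 = 4
P(hit 17) = (4 - 0)/(17 - 0) = 4/17 = 0.2353

0.2353


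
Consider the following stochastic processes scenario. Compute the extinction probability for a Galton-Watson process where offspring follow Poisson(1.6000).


Since mu = 1.6000 > 1, extinction prob q < 1.
Solve s = exp(mu*(s-1)) iteratively.
q = 0.3580

0.3580


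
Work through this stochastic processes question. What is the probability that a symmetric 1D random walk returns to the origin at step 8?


P(S(8) = 0) = C(8,4) / 4^4
= 70 / 256
= 0.2734

0.2734


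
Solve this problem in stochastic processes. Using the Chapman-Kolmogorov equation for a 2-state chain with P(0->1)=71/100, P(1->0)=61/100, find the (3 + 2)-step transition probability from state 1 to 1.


P^5 = P^3 * P^2
Computing via matrix multiplication of the transition matrix.
Entry (1,1) of P^5 = 0.5363

0.5363


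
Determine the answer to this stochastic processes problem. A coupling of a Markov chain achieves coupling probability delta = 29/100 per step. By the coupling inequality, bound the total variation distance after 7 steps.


TV distance bound <= (1-delta)^n
= (1 - 0.2900)^7
= 0.7100^7
= 0.0910

0.0910


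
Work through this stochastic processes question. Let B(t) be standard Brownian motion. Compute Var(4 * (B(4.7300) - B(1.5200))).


Var(alpha*(B(t)-B(s))) = alpha^2 * (t-s)
= 4^2 * (4.7300 - 1.5200)
= 16 * 3.2100
= 51.3600

51.3600


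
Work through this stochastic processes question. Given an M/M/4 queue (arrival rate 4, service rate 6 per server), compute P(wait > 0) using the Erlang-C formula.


a = lambda/mu = 0.6667
rho = a/c = 0.1667
Erlang-C formula applied:
C(c,a) = 0.0051

0.0051


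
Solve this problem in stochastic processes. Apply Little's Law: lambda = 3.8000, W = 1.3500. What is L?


Little's Law: L = lambda * W
= 3.8000 * 1.3500
= 5.1300

5.1300


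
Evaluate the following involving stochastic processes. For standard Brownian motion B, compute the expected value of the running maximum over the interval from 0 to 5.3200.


E(max B(s)) = sqrt(2t/pi)
= sqrt(2*5.3200/pi)
= sqrt(3.3868)
= 1.8403

1.8403


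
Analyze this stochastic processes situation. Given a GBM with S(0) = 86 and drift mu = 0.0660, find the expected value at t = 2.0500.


E[S(t)] = S(0) * exp(mu * t)
= 86 * exp(0.0660 * 2.0500)
= 86 * 1.1449
= 98.4597

98.4597


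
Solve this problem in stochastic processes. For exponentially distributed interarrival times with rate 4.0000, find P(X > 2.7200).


P(X > t) = exp(-lambda * t)
= exp(-4.0000 * 2.7200)
= exp(-10.8800) = 1.8831e-05

1.8831e-05


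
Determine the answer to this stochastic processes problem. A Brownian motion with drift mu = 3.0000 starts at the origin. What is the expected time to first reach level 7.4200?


Expected first passage time = a/mu
= 7.4200/3.0000
= 2.4733

2.4733


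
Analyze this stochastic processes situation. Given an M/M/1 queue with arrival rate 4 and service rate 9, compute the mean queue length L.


rho = 4/9 = 0.4444
L = rho/(1-rho)
= 0.4444/0.5556
= 0.8000

0.8000


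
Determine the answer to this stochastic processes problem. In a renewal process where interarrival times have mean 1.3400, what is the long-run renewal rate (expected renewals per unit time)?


Long-run renewal rate = 1/E(X)
= 1/1.3400
= 0.7463

0.7463


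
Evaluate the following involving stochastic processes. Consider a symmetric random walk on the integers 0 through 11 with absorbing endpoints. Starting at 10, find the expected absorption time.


For symmetric RW on 0,...,N with absorbing barriers, E(i) = i*(N-i)
E(10) = 10 * 1 = 10

10


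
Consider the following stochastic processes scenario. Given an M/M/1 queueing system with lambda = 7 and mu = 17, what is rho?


rho = lambda/mu
= 7/17
= 0.4118

0.4118


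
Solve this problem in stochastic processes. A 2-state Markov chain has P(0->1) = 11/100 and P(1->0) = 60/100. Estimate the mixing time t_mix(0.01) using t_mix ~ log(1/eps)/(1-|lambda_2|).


lambda_2 = |1 - p01 - p10| = |1 - 0.1100 - 0.6000| = 0.2900
t_mix ~ log(1/eps)/(1 - |lambda_2|)
= log(100)/(1 - 0.2900) = 4.6052/0.7100
= 6.4862

6.4862


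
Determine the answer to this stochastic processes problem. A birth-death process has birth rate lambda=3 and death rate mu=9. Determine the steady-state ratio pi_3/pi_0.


For birth-death process, pi_n/pi_0 = (lambda/mu)^n
= (3/9)^3
= 0.0370

0.0370


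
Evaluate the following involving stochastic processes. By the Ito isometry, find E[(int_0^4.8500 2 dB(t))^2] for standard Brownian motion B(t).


By Ito isometry: E[(int f dB)^2] = int f^2 dt
= 2^2 * 4.8500
= 4 * 4.8500 = 19.4000

19.4000


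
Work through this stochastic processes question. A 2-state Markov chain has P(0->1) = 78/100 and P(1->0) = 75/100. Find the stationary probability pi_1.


Stationary distribution: pi_0 = p10/(p01+p10), pi_1 = p01/(p01+p10)
p01 = 0.7800, p10 = 0.7500
pi_1 = 0.5098

0.5098


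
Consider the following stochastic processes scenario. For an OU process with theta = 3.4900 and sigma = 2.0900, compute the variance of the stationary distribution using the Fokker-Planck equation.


Stationary variance = sigma^2 / (2*theta)
= 2.0900^2 / (2*3.4900)
= 4.3681 / 6.9800
= 0.6258

0.6258


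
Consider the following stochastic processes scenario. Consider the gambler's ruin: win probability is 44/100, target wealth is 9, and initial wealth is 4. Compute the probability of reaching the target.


Gambler's ruin formula:
r = q/p = 0.5600/0.4400 = 1.2727
P(win) = (1 - r^i)/(1 - r^N)
= (1 - 1.2727^4)/(1 - 1.2727^9)
= 0.2092

0.2092


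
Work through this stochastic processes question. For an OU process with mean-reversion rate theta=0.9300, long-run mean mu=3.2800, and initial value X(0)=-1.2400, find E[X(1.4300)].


E[X(t)] = mu + (X(0) - mu)*exp(-theta*t)
= 3.2800 + (-1.2400 - 3.2800)*exp(-0.9300*1.4300)
= 3.2800 + -4.5200 * 0.2645
= 2.0844

2.0844


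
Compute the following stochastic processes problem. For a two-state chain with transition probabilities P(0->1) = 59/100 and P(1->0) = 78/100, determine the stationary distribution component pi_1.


Stationary distribution: pi_0 = p10/(p01+p10), pi_1 = p01/(p01+p10)
p01 = 0.5900, p10 = 0.7800
pi_1 = 0.4307

0.4307


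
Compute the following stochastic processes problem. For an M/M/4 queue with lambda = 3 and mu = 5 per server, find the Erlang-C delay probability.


a = lambda/mu = 0.6000
rho = a/c = 0.1500
Erlang-C formula applied:
C(c,a) = 0.0035

0.0035


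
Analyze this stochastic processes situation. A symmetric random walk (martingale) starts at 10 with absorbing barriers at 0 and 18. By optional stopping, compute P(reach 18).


By optional stopping theorem: E(M at tau) = M(0) = 10
P(hit 18)*18 + P(hit 0)*0 = 10
P(hit 18) = (10 - 0)/(18 - 0) = 5/9 = 0.5556

0.5556


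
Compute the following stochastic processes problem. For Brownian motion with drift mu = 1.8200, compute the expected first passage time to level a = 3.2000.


Expected first passage time = a/mu
= 3.2000/1.8200
= 1.7582

1.7582


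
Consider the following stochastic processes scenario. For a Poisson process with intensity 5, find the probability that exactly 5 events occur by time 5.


P(N(t)=k) = (lambda*t)^k * exp(-lambda*t) / k!
lambda*t = 25
= 25^5 * exp(-25) / 5!
= 9765625 * 1.3888e-11 / 120
= 1.1302e-06

1.1302e-06


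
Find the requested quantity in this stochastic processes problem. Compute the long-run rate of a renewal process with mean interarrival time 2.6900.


Long-run renewal rate = 1/E(X)
= 1/2.6900
= 0.3717

0.3717
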